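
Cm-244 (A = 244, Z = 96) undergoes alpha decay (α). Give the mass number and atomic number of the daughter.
Daughter: A = 240, Z = 94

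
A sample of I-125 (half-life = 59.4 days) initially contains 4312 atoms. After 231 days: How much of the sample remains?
N = N₀(1/2)^(t/t½) = 291.1 atoms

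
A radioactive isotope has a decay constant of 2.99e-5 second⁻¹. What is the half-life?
t½ = ln(2)/λ = 23180 seconds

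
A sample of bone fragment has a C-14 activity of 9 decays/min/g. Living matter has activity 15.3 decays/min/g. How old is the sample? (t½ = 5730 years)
Age = t½ × log₂(A₀/A) = 4387 years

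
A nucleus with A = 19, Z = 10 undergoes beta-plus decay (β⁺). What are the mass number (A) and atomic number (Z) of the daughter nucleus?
Daughter: A = 19, Z = 9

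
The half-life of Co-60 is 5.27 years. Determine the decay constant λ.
λ = ln(2)/t½ = 0.1315 year⁻¹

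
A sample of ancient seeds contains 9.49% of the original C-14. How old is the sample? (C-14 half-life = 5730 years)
Age = t½ × log₂(1/ratio) = 19470 years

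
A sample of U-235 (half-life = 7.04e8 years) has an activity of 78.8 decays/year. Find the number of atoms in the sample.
N = A/λ = 8.003e10 atoms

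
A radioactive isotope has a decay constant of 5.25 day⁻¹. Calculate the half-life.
t½ = ln(2)/λ = 0.132 days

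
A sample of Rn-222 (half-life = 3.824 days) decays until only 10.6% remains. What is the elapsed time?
t = t½ × log₂(N₀/N) = 12.38 days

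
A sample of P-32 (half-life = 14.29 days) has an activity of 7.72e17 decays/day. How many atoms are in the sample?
N = A/λ = 1.592e19 atoms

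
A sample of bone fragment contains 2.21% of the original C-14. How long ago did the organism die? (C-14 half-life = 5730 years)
Age = t½ × log₂(1/ratio) = 31510 years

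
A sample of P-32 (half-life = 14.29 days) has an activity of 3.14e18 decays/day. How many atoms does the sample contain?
N = A/λ = 6.473e19 atoms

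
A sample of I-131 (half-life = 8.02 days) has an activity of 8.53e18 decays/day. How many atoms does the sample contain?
N = A/λ = 9.87e19 atoms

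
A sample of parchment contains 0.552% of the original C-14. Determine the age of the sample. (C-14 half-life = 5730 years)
Age = t½ × log₂(1/ratio) = 42980 years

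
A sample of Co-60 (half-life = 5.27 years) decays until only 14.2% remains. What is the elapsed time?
t = t½ × log₂(N₀/N) = 14.84 years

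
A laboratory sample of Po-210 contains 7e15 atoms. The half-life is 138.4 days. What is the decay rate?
A = λN = 3.506e13 decays/day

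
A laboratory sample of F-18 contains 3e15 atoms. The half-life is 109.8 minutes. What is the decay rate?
A = λN = 1.894e13 decays/minute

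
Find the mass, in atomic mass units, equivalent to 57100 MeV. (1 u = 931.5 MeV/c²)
m = E/c² = 61.3 u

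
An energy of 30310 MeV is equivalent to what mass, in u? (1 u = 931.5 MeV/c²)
m = E/c² = 32.54 u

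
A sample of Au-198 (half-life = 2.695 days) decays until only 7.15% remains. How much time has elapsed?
t = t½ × log₂(N₀/N) = 10.26 days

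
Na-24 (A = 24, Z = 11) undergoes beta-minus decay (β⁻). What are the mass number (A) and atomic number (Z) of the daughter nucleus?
Daughter: A = 24, Z = 12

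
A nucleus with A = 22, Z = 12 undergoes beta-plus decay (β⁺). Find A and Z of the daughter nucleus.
Daughter: A = 22, Z = 11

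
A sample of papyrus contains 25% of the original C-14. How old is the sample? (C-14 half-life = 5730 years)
Age = t½ × log₂(1/ratio) = 11460 years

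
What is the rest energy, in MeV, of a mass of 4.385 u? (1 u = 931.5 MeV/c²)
E = mc² = 4085 MeV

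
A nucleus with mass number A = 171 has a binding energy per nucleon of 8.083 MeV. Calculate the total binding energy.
B.E. = 8.083 × 171 = 1382 MeV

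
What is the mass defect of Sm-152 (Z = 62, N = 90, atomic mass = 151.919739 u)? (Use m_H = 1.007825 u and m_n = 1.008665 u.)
Δm = Z·m_H + N·m_n − M = 1.345 u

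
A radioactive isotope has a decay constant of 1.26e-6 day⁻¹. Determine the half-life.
t½ = ln(2)/λ = 5.501e5 days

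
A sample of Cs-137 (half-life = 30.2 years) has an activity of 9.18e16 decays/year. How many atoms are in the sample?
N = A/λ = 4e18 atoms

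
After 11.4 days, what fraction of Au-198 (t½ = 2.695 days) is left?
N/N₀ = (1/2)^(t/t½) = 0.05329 = 5.33%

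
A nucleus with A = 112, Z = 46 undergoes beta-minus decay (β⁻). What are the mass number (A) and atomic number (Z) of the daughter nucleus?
Daughter: A = 112, Z = 47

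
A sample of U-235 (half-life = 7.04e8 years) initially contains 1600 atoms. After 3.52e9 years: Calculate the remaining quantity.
N = N₀(1/2)^(t/t½) = 50 atoms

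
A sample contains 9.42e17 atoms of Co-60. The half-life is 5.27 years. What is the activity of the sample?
A = λN = 1.239e17 decays/year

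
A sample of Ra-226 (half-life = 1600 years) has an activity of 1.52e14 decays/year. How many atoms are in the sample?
N = A/λ = 3.509e17 atoms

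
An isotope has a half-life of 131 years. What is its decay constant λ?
λ = ln(2)/t½ = 0.005291 year⁻¹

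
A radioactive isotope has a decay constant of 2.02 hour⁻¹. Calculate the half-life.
t½ = ln(2)/λ = 0.3431 hours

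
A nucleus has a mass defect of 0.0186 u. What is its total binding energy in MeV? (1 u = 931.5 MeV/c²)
B.E. = Δm × 931.5 = 17.33 MeV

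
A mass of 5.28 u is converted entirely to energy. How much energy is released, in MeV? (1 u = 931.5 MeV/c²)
E = mc² = 4918 MeV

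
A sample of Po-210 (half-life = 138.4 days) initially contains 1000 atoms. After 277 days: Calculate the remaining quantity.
N = N₀(1/2)^(t/t½) = 249.7 atoms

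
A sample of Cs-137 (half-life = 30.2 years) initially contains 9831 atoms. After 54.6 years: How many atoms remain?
N = N₀(1/2)^(t/t½) = 2808 atoms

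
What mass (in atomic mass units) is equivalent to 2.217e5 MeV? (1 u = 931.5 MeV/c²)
m = E/c² = 238 u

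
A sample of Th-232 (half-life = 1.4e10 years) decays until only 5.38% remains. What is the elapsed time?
t = t½ × log₂(N₀/N) = 5.903e10 years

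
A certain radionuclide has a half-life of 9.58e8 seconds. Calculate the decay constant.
λ = ln(2)/t½ = 7.235e-10 second⁻¹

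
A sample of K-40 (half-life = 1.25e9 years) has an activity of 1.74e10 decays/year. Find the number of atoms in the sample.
N = A/λ = 3.138e19 atoms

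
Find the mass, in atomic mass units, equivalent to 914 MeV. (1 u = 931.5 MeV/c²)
m = E/c² = 0.9812 u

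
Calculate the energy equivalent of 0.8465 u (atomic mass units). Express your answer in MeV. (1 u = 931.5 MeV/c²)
E = mc² = 788.5 MeV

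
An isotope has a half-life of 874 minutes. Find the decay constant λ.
λ = ln(2)/t½ = 7.931e-4 minute⁻¹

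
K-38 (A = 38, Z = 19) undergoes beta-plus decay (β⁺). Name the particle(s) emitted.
β⁺: positron (e⁺) + neutrino (νₑ)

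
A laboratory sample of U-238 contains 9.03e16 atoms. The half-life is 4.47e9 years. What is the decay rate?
A = λN = 1.4e7 decays/year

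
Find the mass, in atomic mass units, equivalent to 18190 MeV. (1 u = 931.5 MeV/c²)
m = E/c² = 19.53 u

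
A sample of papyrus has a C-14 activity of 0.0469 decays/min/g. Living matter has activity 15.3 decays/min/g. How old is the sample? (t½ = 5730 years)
Age = t½ × log₂(A₀/A) = 47840 years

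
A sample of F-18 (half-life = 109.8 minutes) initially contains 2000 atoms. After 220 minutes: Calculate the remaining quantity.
N = N₀(1/2)^(t/t½) = 498.7 atoms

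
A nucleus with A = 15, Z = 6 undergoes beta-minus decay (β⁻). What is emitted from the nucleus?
β⁻: electron (e⁻) + antineutrino (ν̄ₑ)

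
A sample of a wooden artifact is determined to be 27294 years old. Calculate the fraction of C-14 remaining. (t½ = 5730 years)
N/N₀ = (1/2)^(t/t½) = 0.03682 = 3.68%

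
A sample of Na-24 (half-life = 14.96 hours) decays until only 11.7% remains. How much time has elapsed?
t = t½ × log₂(N₀/N) = 46.31 hours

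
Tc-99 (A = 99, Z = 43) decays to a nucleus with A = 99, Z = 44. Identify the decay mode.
ΔA = 0, ΔZ = +1 ⇒ beta-minus decay (β⁻)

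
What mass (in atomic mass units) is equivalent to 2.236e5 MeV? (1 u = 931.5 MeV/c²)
m = E/c² = 240 u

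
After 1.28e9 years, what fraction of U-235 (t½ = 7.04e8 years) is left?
N/N₀ = (1/2)^(t/t½) = 0.2836 = 28.4%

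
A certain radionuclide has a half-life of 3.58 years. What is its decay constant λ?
λ = ln(2)/t½ = 0.1936 year⁻¹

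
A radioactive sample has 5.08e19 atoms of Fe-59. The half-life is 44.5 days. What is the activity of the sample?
A = λN = 7.913e17 decays/day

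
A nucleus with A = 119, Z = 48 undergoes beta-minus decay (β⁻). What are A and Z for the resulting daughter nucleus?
Daughter: A = 119, Z = 49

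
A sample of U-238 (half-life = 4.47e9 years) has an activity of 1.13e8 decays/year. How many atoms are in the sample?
N = A/λ = 7.287e17 atoms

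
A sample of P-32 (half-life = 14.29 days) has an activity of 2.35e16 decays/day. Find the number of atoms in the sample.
N = A/λ = 4.845e17 atoms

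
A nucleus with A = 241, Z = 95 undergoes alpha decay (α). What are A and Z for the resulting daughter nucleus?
Daughter: A = 237, Z = 93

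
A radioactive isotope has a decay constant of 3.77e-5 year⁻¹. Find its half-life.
t½ = ln(2)/λ = 18390 years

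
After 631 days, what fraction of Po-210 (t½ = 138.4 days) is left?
N/N₀ = (1/2)^(t/t½) = 0.04242 = 4.24%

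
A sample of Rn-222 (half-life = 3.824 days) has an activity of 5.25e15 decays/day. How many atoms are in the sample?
N = A/λ = 2.896e16 atoms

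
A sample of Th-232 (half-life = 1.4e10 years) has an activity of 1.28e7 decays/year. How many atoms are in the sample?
N = A/λ = 2.585e17 atoms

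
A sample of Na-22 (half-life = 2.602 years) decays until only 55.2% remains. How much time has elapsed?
t = t½ × log₂(N₀/N) = 2.231 years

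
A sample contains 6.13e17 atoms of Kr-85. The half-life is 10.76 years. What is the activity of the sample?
A = λN = 3.949e16 decays/year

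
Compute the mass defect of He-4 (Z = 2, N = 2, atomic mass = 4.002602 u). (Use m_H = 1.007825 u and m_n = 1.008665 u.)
Δm = Z·m_H + N·m_n − M = 0.03038 u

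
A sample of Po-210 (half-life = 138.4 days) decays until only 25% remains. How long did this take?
t = t½ × log₂(N₀/N) = 276.8 days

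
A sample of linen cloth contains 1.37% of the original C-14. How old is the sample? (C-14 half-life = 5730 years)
Age = t½ × log₂(1/ratio) = 35470 years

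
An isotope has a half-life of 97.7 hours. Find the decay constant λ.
λ = ln(2)/t½ = 0.007095 hour⁻¹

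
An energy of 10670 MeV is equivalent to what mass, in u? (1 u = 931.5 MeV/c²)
m = E/c² = 11.45 u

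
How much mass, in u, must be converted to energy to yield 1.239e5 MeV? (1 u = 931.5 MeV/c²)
m = E/c² = 133 u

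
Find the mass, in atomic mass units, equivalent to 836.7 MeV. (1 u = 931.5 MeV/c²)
m = E/c² = 0.8982 u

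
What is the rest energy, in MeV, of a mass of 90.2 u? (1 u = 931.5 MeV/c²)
E = mc² = 84020 MeV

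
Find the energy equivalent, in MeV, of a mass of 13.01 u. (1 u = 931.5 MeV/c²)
E = mc² = 12120 MeV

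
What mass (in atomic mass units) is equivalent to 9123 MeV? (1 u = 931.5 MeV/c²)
m = E/c² = 9.794 u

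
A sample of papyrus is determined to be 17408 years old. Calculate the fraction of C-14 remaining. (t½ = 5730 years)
N/N₀ = (1/2)^(t/t½) = 0.1217 = 12.2%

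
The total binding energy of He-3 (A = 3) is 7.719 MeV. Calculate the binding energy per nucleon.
B.E./A = 7.719/3 = 2.573 MeV/nucleon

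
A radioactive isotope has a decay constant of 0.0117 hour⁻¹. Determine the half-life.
t½ = ln(2)/λ = 59.24 hours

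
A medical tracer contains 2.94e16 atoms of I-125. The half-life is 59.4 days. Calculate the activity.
A = λN = 3.431e14 decays/day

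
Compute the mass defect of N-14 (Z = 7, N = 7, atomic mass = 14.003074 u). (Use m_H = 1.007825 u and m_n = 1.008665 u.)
Δm = Z·m_H + N·m_n − M = 0.1124 u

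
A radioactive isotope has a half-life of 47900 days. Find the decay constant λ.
λ = ln(2)/t½ = 1.447e-5 day⁻¹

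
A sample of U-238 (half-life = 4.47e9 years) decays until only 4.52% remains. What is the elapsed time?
t = t½ × log₂(N₀/N) = 1.997e10 years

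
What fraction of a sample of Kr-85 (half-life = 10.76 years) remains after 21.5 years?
N/N₀ = (1/2)^(t/t½) = 0.2503 = 25%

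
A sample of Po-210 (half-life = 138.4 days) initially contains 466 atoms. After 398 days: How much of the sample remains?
N = N₀(1/2)^(t/t½) = 63.49 atoms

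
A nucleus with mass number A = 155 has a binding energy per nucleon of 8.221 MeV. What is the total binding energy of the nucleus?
B.E. = 8.221 × 155 = 1274 MeV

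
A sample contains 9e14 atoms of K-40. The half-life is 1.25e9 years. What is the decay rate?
A = λN = 4.991e5 decays/year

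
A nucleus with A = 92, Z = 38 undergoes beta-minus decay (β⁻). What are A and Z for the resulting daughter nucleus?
Daughter: A = 92, Z = 39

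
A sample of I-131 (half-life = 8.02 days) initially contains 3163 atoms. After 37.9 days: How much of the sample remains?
N = N₀(1/2)^(t/t½) = 119.5 atoms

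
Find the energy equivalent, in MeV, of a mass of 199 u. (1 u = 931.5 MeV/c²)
E = mc² = 1.854e5 MeV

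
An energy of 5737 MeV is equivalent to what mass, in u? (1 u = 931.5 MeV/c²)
m = E/c² = 6.159 u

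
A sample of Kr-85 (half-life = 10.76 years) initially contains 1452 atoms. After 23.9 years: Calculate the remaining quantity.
N = N₀(1/2)^(t/t½) = 311.4 atoms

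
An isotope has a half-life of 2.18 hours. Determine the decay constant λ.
λ = ln(2)/t½ = 0.318 hour⁻¹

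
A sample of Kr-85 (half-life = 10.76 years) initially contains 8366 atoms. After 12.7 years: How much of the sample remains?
N = N₀(1/2)^(t/t½) = 3692 atoms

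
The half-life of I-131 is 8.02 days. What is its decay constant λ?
λ = ln(2)/t½ = 0.08643 day⁻¹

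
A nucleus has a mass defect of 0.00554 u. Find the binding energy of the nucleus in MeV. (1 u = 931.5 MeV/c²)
B.E. = Δm × 931.5 = 5.161 MeV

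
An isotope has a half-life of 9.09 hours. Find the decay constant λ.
λ = ln(2)/t½ = 0.07625 hour⁻¹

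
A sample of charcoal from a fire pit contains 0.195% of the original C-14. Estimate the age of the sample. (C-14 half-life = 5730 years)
Age = t½ × log₂(1/ratio) = 51580 years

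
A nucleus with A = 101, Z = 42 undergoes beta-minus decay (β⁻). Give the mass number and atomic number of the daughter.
Daughter: A = 101, Z = 43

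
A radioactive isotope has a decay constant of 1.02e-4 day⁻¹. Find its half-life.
t½ = ln(2)/λ = 6796 days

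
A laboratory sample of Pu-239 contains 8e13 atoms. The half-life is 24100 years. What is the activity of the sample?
A = λN = 2.301e9 decays/year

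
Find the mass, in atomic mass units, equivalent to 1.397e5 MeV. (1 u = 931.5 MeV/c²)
m = E/c² = 150 u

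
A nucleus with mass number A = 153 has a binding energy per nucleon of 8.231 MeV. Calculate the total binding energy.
B.E. = 8.231 × 153 = 1259 MeV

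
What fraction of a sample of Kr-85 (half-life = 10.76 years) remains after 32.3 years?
N/N₀ = (1/2)^(t/t½) = 0.1248 = 12.5%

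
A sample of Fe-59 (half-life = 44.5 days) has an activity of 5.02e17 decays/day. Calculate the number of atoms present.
N = A/λ = 3.223e19 atoms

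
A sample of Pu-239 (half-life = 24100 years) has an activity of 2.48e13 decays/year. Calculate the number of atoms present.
N = A/λ = 8.623e17 atoms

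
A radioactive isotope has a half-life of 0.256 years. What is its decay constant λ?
λ = ln(2)/t½ = 2.708 year⁻¹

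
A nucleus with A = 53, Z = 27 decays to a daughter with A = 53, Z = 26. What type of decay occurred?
ΔA = 0, ΔZ = -1 ⇒ beta-plus decay (β⁺) or electron capture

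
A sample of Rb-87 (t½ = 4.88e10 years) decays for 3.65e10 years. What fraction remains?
N/N₀ = (1/2)^(t/t½) = 0.5954 = 59.5%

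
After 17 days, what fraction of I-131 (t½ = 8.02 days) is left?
N/N₀ = (1/2)^(t/t½) = 0.2301 = 23%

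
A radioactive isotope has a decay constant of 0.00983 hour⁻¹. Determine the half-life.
t½ = ln(2)/λ = 70.51 hours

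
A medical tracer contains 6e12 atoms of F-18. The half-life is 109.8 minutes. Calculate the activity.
A = λN = 3.788e10 decays/minute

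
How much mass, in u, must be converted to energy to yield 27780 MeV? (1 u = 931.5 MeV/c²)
m = E/c² = 29.82 u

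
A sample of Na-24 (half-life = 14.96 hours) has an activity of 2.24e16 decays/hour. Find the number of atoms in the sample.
N = A/λ = 4.835e17 atoms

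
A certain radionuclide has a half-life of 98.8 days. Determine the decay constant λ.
λ = ln(2)/t½ = 0.007016 day⁻¹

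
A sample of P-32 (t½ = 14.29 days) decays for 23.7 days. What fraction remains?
N/N₀ = (1/2)^(t/t½) = 0.3168 = 31.7%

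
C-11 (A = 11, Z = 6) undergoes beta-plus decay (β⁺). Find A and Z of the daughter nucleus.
Daughter: A = 11, Z = 5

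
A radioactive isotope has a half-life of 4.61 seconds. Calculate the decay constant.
λ = ln(2)/t½ = 0.1504 second⁻¹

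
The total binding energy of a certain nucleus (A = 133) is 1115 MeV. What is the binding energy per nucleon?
B.E./A = 1115/133 = 8.383 MeV/nucleon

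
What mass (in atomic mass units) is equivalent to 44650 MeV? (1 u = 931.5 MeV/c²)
m = E/c² = 47.93 u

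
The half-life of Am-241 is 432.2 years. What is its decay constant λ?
λ = ln(2)/t½ = 0.001604 year⁻¹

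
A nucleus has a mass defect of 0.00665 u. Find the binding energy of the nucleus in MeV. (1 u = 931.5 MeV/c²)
B.E. = Δm × 931.5 = 6.194 MeV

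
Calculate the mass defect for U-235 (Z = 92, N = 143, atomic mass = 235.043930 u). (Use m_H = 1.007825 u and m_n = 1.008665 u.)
Δm = Z·m_H + N·m_n − M = 1.915 u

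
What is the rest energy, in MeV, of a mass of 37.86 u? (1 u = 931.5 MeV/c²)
E = mc² = 35270 MeV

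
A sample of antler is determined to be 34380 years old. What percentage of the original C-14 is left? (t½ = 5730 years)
N/N₀ = (1/2)^(t/t½) = 0.01562 = 1.56%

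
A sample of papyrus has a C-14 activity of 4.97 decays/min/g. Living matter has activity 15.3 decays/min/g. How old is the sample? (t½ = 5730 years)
Age = t½ × log₂(A₀/A) = 9295 years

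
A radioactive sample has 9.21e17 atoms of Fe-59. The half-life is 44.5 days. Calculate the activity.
A = λN = 1.435e16 decays/day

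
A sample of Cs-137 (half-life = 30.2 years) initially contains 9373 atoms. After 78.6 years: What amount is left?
N = N₀(1/2)^(t/t½) = 1543 atoms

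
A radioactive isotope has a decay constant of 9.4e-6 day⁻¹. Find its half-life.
t½ = ln(2)/λ = 73740 days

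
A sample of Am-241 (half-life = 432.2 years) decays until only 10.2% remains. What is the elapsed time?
t = t½ × log₂(N₀/N) = 1423 years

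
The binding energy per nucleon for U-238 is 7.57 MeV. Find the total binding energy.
B.E. = 7.57 × 238 = 1802 MeV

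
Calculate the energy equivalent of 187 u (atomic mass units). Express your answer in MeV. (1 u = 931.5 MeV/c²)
E = mc² = 1.742e5 MeV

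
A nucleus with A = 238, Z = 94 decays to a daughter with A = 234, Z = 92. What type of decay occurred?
ΔA = -4, ΔZ = -2 ⇒ alpha decay (α)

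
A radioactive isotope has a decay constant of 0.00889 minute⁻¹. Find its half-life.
t½ = ln(2)/λ = 77.97 minutes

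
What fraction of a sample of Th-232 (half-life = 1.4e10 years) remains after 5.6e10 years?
N/N₀ = (1/2)^(t/t½) = 0.0625 = 6.25%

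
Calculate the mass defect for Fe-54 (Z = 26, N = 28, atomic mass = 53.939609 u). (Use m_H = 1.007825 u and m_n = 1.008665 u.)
Δm = Z·m_H + N·m_n − M = 0.5065 u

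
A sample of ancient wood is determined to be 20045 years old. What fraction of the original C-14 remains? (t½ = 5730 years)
N/N₀ = (1/2)^(t/t½) = 0.0885 = 8.85%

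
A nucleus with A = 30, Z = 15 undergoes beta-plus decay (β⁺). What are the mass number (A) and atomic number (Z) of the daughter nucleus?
Daughter: A = 30, Z = 14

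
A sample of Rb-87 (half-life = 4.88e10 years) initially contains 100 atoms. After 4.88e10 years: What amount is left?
N = N₀(1/2)^(t/t½) = 50 atoms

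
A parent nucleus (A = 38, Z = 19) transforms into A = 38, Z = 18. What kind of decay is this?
ΔA = 0, ΔZ = -1 ⇒ beta-plus decay (β⁺) or electron capture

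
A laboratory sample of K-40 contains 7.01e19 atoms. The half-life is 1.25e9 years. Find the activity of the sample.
A = λN = 3.887e10 decays/year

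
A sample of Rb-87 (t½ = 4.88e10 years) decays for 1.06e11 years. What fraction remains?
N/N₀ = (1/2)^(t/t½) = 0.2219 = 22.2%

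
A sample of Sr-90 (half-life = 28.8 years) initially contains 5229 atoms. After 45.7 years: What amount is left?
N = N₀(1/2)^(t/t½) = 1741 atoms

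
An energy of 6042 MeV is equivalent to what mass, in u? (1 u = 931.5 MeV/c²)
m = E/c² = 6.486 u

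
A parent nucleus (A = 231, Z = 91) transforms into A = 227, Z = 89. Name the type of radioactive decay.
ΔA = -4, ΔZ = -2 ⇒ alpha decay (α)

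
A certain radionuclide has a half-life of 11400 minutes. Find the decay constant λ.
λ = ln(2)/t½ = 6.08e-5 minute⁻¹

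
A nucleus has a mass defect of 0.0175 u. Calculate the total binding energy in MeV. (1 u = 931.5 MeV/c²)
B.E. = Δm × 931.5 = 16.3 MeV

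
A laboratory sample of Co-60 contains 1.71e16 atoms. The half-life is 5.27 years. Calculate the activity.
A = λN = 2.249e15 decays/year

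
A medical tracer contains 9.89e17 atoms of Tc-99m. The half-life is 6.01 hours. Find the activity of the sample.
A = λN = 1.141e17 decays/hour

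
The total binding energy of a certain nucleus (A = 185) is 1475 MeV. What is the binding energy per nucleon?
B.E./A = 1475/185 = 7.973 MeV/nucleon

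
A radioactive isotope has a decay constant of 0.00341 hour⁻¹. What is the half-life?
t½ = ln(2)/λ = 203.3 hours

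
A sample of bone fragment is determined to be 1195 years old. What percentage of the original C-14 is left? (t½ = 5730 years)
N/N₀ = (1/2)^(t/t½) = 0.8654 = 86.5%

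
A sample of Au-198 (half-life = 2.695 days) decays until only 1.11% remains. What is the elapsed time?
t = t½ × log₂(N₀/N) = 17.5 days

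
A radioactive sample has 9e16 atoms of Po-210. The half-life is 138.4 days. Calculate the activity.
A = λN = 4.507e14 decays/day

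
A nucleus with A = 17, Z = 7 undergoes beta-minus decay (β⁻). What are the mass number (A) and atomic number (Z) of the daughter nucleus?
Daughter: A = 17, Z = 8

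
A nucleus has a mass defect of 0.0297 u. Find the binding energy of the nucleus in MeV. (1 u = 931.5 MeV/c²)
B.E. = Δm × 931.5 = 27.67 MeV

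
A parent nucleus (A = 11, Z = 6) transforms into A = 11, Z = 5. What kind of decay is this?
ΔA = 0, ΔZ = -1 ⇒ beta-plus decay (β⁺) or electron capture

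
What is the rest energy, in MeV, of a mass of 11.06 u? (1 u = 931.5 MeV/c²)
E = mc² = 10300 MeV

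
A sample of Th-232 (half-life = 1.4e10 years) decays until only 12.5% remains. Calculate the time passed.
t = t½ × log₂(N₀/N) = 4.2e10 years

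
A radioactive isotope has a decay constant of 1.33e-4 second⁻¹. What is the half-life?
t½ = ln(2)/λ = 5212 seconds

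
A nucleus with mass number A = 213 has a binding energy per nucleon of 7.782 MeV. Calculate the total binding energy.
B.E. = 7.782 × 213 = 1658 MeV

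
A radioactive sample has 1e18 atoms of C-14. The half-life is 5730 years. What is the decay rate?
A = λN = 1.21e14 decays/year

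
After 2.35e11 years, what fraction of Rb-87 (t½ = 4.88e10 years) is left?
N/N₀ = (1/2)^(t/t½) = 0.03551 = 3.55%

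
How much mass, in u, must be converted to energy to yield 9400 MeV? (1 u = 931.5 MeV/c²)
m = E/c² = 10.09 u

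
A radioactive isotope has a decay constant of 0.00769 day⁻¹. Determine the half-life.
t½ = ln(2)/λ = 90.14 days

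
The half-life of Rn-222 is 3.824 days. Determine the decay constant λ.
λ = ln(2)/t½ = 0.1813 day⁻¹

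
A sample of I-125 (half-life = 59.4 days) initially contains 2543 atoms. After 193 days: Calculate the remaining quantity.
N = N₀(1/2)^(t/t½) = 267.5 atoms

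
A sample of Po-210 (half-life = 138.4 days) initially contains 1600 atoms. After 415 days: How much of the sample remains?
N = N₀(1/2)^(t/t½) = 200.2 atoms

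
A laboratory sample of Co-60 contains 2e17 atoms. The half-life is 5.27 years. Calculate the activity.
A = λN = 2.631e16 decays/year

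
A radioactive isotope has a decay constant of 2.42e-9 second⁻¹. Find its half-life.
t½ = ln(2)/λ = 2.864e8 seconds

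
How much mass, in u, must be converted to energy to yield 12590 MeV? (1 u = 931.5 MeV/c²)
m = E/c² = 13.52 u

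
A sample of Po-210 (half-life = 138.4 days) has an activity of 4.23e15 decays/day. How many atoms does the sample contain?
N = A/λ = 8.446e17 atoms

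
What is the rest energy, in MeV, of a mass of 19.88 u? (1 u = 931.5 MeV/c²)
E = mc² = 18520 MeV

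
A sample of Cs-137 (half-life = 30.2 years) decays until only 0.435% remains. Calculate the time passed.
t = t½ × log₂(N₀/N) = 236.9 years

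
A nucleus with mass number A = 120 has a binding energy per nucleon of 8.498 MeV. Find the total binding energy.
B.E. = 8.498 × 120 = 1020 MeV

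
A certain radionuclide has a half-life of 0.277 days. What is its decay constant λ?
λ = ln(2)/t½ = 2.502 day⁻¹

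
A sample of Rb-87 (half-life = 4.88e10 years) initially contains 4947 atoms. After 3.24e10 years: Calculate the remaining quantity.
N = N₀(1/2)^(t/t½) = 3122 atoms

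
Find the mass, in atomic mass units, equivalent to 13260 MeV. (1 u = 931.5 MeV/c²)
m = E/c² = 14.24 u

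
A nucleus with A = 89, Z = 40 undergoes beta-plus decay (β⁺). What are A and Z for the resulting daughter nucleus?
Daughter: A = 89, Z = 39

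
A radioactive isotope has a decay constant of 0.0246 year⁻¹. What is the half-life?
t½ = ln(2)/λ = 28.18 years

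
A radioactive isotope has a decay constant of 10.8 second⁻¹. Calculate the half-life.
t½ = ln(2)/λ = 0.06418 seconds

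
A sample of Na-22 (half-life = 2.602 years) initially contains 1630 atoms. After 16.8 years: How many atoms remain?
N = N₀(1/2)^(t/t½) = 18.56 atoms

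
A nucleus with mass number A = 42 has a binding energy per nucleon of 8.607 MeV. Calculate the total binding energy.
B.E. = 8.607 × 42 = 361.5 MeV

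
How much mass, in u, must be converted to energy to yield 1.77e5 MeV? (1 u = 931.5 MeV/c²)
m = E/c² = 190 u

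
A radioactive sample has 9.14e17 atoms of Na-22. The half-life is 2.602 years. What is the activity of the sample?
A = λN = 2.435e17 decays/year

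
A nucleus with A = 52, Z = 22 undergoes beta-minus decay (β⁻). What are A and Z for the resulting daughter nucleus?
Daughter: A = 52, Z = 23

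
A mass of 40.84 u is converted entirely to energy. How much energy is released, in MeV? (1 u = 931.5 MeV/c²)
E = mc² = 38040 MeV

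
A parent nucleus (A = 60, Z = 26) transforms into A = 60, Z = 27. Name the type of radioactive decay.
ΔA = 0, ΔZ = +1 ⇒ beta-minus decay (β⁻)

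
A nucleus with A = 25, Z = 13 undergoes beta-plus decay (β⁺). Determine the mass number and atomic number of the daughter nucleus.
Daughter: A = 25, Z = 12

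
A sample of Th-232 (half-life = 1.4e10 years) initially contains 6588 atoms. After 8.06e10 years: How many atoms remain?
N = N₀(1/2)^(t/t½) = 121.8 atoms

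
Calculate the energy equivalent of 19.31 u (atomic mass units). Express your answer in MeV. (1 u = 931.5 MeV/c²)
E = mc² = 17990 MeV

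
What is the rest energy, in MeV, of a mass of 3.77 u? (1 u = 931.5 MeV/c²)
E = mc² = 3512 MeV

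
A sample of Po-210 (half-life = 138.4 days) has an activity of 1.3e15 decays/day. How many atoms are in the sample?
N = A/λ = 2.596e17 atoms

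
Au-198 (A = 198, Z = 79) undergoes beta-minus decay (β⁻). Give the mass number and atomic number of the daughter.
Daughter: A = 198, Z = 80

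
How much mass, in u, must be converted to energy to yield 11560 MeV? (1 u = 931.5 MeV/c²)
m = E/c² = 12.41 u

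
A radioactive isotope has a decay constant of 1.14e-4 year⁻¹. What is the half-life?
t½ = ln(2)/λ = 6080 years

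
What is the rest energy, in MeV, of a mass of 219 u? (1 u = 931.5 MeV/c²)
E = mc² = 2.04e5 MeV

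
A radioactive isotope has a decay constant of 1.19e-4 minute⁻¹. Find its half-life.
t½ = ln(2)/λ = 5825 minutes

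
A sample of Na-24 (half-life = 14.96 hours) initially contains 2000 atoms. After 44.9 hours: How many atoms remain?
N = N₀(1/2)^(t/t½) = 249.8 atoms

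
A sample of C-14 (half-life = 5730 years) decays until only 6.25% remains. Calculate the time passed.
t = t½ × log₂(N₀/N) = 22920 years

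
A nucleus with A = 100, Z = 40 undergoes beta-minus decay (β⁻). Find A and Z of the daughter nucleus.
Daughter: A = 100, Z = 41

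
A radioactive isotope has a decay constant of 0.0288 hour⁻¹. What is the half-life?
t½ = ln(2)/λ = 24.07 hours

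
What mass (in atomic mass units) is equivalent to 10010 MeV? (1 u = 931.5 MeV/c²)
m = E/c² = 10.75 u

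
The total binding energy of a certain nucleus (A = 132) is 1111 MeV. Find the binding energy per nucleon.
B.E./A = 1111/132 = 8.417 MeV/nucleon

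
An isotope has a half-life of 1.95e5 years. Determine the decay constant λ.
λ = ln(2)/t½ = 3.555e-6 year⁻¹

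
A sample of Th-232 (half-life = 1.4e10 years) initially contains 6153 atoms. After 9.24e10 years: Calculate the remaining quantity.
N = N₀(1/2)^(t/t½) = 63.43 atoms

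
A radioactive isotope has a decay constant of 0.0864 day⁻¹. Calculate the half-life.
t½ = ln(2)/λ = 8.023 days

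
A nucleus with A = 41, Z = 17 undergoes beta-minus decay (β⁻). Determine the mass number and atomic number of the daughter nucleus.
Daughter: A = 41, Z = 18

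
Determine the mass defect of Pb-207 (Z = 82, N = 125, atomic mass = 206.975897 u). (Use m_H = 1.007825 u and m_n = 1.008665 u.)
Δm = Z·m_H + N·m_n − M = 1.749 u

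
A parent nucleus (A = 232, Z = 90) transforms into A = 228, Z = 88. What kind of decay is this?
ΔA = -4, ΔZ = -2 ⇒ alpha decay (α)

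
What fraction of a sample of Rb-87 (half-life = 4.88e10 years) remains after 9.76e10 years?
N/N₀ = (1/2)^(t/t½) = 0.25 = 25%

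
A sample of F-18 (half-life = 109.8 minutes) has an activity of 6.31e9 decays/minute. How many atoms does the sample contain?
N = A/λ = 9.996e11 atoms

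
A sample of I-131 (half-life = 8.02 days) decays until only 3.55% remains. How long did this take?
t = t½ × log₂(N₀/N) = 38.62 days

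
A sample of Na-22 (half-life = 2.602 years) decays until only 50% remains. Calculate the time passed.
t = t½ × log₂(N₀/N) = 2.602 years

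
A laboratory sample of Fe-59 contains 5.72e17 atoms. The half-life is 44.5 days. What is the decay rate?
A = λN = 8.91e15 decays/day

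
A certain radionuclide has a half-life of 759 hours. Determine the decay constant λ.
λ = ln(2)/t½ = 9.132e-4 hour⁻¹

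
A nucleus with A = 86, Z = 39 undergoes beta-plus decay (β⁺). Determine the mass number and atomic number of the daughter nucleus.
Daughter: A = 86, Z = 38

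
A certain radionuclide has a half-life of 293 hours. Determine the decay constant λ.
λ = ln(2)/t½ = 0.002366 hour⁻¹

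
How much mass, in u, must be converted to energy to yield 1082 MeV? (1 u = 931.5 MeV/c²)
m = E/c² = 1.162 u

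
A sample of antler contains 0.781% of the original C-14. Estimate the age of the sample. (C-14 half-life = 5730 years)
Age = t½ × log₂(1/ratio) = 40110 years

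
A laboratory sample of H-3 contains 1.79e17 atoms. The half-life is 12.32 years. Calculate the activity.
A = λN = 1.007e16 decays/year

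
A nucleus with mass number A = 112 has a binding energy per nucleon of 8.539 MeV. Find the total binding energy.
B.E. = 8.539 × 112 = 956.4 MeV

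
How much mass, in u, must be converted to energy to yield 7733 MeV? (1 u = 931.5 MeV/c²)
m = E/c² = 8.302 u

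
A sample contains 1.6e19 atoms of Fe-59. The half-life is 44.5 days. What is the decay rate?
A = λN = 2.492e17 decays/day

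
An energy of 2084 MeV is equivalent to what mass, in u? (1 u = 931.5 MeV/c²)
m = E/c² = 2.237 u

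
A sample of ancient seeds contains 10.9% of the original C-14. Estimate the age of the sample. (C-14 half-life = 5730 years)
Age = t½ × log₂(1/ratio) = 18320 years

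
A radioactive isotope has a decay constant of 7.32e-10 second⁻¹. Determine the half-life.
t½ = ln(2)/λ = 9.469e8 seconds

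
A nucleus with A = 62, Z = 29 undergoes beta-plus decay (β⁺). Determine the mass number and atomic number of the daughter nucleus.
Daughter: A = 62, Z = 28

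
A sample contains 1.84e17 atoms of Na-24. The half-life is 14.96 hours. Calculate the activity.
A = λN = 8.525e15 decays/hour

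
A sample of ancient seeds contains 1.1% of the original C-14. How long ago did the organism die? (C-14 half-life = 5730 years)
Age = t½ × log₂(1/ratio) = 37280 years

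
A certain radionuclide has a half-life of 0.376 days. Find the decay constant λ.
λ = ln(2)/t½ = 1.843 day⁻¹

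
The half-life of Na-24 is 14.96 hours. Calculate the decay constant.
λ = ln(2)/t½ = 0.04633 hour⁻¹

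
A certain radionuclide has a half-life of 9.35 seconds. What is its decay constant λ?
λ = ln(2)/t½ = 0.07413 second⁻¹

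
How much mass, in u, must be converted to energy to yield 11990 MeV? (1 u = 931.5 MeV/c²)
m = E/c² = 12.87 u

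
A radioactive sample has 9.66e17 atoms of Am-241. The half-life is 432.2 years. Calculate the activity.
A = λN = 1.549e15 decays/year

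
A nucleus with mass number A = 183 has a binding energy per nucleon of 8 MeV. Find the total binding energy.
B.E. = 8 × 183 = 1464 MeV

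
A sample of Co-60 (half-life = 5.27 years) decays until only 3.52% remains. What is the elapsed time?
t = t½ × log₂(N₀/N) = 25.45 years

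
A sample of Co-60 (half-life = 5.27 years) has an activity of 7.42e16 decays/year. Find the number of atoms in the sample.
N = A/λ = 5.641e17 atoms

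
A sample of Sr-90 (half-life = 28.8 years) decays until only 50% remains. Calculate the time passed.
t = t½ × log₂(N₀/N) = 28.8 years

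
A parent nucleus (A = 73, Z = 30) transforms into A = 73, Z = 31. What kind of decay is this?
ΔA = 0, ΔZ = +1 ⇒ beta-minus decay (β⁻)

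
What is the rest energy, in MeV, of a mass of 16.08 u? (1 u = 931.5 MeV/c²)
E = mc² = 14980 MeV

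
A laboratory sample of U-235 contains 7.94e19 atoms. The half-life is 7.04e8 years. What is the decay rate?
A = λN = 7.818e10 decays/year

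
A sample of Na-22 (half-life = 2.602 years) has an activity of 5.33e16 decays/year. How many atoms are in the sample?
N = A/λ = 2.001e17 atoms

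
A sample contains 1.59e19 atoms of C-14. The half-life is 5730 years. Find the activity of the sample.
A = λN = 1.923e15 decays/year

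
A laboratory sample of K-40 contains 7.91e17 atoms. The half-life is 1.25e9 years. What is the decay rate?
A = λN = 4.386e8 decays/year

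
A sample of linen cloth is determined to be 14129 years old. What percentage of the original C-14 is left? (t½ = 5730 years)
N/N₀ = (1/2)^(t/t½) = 0.181 = 18.1%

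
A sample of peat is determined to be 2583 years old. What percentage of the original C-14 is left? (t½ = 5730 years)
N/N₀ = (1/2)^(t/t½) = 0.7316 = 73.2%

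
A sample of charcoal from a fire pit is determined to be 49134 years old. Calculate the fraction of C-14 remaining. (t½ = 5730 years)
N/N₀ = (1/2)^(t/t½) = 0.002622 = 0.262%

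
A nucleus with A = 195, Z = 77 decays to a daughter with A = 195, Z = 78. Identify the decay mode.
ΔA = 0, ΔZ = +1 ⇒ beta-minus decay (β⁻)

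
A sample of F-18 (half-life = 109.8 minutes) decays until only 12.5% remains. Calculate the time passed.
t = t½ × log₂(N₀/N) = 329.4 minutes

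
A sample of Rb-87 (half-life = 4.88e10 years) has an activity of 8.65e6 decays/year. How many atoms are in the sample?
N = A/λ = 6.09e17 atoms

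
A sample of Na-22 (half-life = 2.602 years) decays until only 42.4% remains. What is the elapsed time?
t = t½ × log₂(N₀/N) = 3.221 years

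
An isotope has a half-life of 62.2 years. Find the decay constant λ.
λ = ln(2)/t½ = 0.01114 year⁻¹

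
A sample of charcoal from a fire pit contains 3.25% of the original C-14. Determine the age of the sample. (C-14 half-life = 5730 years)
Age = t½ × log₂(1/ratio) = 28330 years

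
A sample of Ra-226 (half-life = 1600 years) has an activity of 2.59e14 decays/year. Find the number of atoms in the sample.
N = A/λ = 5.979e17 atoms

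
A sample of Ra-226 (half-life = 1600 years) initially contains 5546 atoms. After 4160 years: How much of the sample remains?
N = N₀(1/2)^(t/t½) = 914.7 atoms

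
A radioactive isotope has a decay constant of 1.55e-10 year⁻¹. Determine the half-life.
t½ = ln(2)/λ = 4.472e9 years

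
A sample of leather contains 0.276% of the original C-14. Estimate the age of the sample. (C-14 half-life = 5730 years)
Age = t½ × log₂(1/ratio) = 48710 years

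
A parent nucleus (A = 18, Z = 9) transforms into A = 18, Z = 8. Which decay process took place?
ΔA = 0, ΔZ = -1 ⇒ beta-plus decay (β⁺) or electron capture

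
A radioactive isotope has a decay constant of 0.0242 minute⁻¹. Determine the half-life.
t½ = ln(2)/λ = 28.64 minutes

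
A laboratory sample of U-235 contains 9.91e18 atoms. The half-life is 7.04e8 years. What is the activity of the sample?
A = λN = 9.757e9 decays/year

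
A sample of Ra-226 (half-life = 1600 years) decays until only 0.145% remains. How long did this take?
t = t½ × log₂(N₀/N) = 15090 years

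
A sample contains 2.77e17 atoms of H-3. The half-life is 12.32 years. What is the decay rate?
A = λN = 1.558e16 decays/year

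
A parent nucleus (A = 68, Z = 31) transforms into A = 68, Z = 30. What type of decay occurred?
ΔA = 0, ΔZ = -1 ⇒ beta-plus decay (β⁺) or electron capture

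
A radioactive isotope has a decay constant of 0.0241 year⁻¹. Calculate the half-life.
t½ = ln(2)/λ = 28.76 years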